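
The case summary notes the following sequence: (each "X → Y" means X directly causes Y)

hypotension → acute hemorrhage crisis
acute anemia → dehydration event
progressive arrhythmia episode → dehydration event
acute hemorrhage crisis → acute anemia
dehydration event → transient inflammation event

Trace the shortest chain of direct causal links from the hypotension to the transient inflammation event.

the hypotension → the acute hemorrhage crisis
the acute hemorrhage crisis → the acute anemia
the acute anemia → the dehydration event
the dehydration event → the transient inflammation event
Length: 4 steps.

the hypotension → the acute hemorrhage crisis → the acute anemia → the dehydration event → the transient inflammation event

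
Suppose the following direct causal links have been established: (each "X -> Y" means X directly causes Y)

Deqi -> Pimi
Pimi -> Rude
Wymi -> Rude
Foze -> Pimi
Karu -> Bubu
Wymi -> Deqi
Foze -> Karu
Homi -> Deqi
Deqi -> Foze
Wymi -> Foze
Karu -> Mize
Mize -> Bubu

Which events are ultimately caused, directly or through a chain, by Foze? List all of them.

Bubu, Karu, Mize, Pimi, Rude

Direct effects: Karu, Pimi.
2 steps out: Mize, Bubu, Rude.
Not reachable from it: Wymi, Deqi, Homi.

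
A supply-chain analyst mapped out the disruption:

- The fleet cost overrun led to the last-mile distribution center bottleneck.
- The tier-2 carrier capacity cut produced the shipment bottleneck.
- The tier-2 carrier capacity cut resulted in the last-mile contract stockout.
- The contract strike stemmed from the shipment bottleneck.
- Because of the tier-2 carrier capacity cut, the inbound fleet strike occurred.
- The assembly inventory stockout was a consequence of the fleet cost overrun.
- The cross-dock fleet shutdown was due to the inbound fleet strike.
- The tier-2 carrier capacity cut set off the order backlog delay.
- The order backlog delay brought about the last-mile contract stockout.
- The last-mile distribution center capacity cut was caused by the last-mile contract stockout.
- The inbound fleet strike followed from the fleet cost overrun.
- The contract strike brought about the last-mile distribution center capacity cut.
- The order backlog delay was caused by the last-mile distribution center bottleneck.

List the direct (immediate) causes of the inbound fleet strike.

the fleet cost overrun, the tier-2 carrier capacity cut → the inbound fleet strike with nothing further upstream stated.

the fleet cost overrun, the tier-2 carrier capacity cut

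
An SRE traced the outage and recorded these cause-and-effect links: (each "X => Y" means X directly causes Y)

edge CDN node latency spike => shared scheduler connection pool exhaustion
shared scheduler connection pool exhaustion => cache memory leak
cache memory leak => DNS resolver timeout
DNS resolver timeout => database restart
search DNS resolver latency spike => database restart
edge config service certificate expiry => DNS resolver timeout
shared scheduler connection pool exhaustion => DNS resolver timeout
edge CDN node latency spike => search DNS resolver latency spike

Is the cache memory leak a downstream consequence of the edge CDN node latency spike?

Yes

There is a causal chain: the edge CDN node latency spike → the shared scheduler connection pool exhaustion → the cache memory leak.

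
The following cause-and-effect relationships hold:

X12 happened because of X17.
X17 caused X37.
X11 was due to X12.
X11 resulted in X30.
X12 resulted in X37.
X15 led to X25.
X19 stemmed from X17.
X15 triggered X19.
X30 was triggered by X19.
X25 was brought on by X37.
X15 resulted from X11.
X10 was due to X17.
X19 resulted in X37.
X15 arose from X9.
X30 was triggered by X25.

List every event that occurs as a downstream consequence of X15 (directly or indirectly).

X19, X25, X30, X37

Direct effects: X19, X25.
2 steps out: X37, X30.
Not reachable from it: X17, X10, X12, X11, X9.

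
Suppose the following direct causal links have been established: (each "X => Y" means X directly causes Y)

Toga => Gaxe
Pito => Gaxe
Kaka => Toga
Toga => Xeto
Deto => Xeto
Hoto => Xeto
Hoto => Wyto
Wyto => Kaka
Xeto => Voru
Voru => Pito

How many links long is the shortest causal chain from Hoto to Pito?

Shortest chain: Hoto → Xeto → Voru → Pito.

3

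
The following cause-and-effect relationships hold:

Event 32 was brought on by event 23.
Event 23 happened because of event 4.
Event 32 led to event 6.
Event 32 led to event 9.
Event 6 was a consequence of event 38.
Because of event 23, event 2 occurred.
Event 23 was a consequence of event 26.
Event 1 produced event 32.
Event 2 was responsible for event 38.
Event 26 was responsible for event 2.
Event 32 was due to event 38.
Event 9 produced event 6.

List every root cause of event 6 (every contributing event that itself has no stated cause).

event 1, event 26, event 4

Tracing upstream from event 6: event 6 ← event 32 ← event 1.
A separate upstream branch: event 6 ← event 32 ← event 23 ← event 4.
A separate upstream branch: event 6 ← event 38 ← event 2 ← event 26.
Each of those chain origins has no stated cause.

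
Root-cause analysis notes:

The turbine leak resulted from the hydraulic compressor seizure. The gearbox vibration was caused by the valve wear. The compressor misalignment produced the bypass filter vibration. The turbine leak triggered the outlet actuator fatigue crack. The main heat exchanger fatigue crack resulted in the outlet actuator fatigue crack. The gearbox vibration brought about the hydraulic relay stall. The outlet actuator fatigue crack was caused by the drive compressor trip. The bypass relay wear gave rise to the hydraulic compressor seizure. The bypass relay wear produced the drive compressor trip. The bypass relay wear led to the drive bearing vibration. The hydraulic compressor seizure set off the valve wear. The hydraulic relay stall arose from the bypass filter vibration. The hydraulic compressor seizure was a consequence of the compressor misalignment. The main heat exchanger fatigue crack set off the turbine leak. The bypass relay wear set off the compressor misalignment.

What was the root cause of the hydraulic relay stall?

the bypass relay wear

Tracing upstream from the hydraulic relay stall: the hydraulic relay stall ← the bypass filter vibration ← the compressor misalignment ← the bypass relay wear.
The bypass relay wear has no stated cause, so it is the root.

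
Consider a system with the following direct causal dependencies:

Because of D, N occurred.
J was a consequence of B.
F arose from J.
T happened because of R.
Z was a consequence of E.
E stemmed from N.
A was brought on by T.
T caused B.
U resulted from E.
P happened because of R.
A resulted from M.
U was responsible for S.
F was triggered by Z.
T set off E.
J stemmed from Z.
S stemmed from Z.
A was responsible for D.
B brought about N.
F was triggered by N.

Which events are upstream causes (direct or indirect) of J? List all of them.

Immediate causes of J: B, Z.
Further upstream: R, T, A, D, N, E, M.

A, B, D, E, M, N, R, T, Z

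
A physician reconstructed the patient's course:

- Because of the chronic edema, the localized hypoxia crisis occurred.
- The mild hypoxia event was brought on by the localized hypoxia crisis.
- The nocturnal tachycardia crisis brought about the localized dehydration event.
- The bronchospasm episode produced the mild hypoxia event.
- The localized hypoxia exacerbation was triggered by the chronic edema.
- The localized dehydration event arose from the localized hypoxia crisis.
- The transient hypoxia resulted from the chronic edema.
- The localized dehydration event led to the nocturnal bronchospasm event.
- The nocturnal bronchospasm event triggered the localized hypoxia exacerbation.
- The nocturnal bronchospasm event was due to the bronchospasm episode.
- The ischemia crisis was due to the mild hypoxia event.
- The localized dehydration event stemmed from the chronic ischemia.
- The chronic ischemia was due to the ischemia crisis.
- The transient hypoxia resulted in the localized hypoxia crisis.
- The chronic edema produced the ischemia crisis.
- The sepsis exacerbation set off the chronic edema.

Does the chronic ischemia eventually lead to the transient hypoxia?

No

The chronic ischemia leads to the localized dehydration event, the nocturnal bronchospasm event, the localized hypoxia exacerbation; the transient hypoxia is not among them.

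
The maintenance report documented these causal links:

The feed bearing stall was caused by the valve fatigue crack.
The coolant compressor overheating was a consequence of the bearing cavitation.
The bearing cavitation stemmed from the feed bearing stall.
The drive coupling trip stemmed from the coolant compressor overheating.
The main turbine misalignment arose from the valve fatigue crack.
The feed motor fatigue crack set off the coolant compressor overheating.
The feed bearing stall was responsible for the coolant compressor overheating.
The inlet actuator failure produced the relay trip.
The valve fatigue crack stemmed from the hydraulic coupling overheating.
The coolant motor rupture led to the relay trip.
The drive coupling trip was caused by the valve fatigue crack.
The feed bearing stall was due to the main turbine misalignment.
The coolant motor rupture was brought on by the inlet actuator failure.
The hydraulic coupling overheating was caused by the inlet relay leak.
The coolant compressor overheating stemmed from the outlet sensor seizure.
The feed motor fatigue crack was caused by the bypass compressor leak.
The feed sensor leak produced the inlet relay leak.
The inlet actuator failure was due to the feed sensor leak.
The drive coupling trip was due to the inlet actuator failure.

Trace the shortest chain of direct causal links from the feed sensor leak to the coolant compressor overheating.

the feed sensor leak → the inlet relay leak
the inlet relay leak → the hydraulic coupling overheating
the hydraulic coupling overheating → the valve fatigue crack
the valve fatigue crack → the feed bearing stall
the feed bearing stall → the coolant compressor overheating
Length: 5 steps.

the feed sensor leak → the inlet relay leak → the hydraulic coupling overheating → the valve fatigue crack → the feed bearing stall → the coolant compressor overheating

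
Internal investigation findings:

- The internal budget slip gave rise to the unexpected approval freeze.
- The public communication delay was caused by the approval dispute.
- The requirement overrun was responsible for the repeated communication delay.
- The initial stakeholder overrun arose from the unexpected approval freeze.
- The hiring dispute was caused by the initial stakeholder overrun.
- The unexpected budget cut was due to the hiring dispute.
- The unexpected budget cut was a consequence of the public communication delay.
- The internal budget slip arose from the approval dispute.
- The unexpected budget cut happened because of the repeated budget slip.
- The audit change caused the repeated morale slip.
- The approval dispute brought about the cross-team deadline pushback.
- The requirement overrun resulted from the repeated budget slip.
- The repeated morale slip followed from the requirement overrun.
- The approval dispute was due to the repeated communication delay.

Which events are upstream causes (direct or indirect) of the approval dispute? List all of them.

Immediate cause of the approval dispute: the repeated communication delay.
Further upstream: the repeated budget slip, the requirement overrun.

the repeated budget slip, the repeated communication delay, the requirement overrun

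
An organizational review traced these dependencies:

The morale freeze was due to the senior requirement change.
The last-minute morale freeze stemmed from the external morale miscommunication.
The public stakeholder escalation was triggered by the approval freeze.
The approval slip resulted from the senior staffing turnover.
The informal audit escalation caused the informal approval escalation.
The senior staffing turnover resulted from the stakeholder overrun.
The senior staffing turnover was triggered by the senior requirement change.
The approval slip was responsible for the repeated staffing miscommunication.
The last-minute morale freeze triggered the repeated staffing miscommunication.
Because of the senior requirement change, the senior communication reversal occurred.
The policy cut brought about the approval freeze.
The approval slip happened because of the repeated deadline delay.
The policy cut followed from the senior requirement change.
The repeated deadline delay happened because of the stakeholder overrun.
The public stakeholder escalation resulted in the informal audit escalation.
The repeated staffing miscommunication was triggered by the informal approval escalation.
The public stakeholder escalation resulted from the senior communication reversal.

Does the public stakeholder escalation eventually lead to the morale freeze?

No

The public stakeholder escalation leads to the informal audit escalation, the informal approval escalation, the repeated staffing miscommunication; the morale freeze is not among them.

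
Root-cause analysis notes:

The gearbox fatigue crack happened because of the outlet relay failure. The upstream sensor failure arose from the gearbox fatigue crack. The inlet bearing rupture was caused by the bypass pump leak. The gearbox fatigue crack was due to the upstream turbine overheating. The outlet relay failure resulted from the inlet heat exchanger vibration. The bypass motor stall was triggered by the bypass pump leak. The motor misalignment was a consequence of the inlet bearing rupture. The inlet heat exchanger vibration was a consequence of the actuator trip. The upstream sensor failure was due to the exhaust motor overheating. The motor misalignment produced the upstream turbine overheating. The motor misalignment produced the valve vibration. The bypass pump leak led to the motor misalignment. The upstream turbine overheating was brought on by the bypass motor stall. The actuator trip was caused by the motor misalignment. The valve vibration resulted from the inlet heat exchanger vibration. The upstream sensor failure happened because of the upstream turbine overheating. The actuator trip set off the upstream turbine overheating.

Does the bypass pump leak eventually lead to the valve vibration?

Yes

There is a causal chain: the bypass pump leak → the motor misalignment → the valve vibration.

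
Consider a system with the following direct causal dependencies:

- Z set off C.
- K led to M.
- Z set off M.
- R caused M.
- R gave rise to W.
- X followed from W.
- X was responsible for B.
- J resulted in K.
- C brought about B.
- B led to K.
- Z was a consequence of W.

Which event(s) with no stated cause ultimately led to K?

J, R

Tracing upstream from K: K ← J.
A separate upstream branch: K ← B ← X ← W ← R.
Each of those chain origins has no stated cause.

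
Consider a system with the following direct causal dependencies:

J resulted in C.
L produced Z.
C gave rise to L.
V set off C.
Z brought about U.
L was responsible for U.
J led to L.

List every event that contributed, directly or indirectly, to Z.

C, J, L, V

Immediate cause of Z: L.
Further upstream: J, C, V.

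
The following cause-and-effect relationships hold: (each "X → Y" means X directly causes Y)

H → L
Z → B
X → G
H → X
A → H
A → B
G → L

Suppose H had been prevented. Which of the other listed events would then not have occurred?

Downstream of H: X, G, L.

G, L, X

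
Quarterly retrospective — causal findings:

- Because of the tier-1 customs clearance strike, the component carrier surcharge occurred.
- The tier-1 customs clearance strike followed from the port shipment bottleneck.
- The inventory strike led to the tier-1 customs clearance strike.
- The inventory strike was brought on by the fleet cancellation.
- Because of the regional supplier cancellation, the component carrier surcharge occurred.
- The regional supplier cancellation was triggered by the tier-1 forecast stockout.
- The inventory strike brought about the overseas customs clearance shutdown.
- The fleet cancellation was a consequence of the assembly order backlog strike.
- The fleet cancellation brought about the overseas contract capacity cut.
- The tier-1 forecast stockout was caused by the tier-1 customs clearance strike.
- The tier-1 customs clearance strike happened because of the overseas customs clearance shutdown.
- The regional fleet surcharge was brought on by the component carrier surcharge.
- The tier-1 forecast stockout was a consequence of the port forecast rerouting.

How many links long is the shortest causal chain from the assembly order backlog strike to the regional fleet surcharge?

Shortest chain: the assembly order backlog strike → the fleet cancellation → the inventory strike → the tier-1 customs clearance strike → the component carrier surcharge → the regional fleet surcharge.

5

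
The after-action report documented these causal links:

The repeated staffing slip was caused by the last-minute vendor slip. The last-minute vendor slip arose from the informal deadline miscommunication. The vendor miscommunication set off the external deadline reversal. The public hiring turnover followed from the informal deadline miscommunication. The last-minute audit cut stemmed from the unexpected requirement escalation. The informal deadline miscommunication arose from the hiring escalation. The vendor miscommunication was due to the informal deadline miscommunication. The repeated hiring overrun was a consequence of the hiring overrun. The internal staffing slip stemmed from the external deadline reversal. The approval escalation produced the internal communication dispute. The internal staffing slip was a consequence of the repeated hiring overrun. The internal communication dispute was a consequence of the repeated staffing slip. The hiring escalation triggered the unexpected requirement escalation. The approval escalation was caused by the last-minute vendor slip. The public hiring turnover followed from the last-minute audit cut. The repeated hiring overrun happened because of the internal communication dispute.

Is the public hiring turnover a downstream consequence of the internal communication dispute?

No

The internal communication dispute leads to the repeated hiring overrun, the internal staffing slip; the public hiring turnover is not among them.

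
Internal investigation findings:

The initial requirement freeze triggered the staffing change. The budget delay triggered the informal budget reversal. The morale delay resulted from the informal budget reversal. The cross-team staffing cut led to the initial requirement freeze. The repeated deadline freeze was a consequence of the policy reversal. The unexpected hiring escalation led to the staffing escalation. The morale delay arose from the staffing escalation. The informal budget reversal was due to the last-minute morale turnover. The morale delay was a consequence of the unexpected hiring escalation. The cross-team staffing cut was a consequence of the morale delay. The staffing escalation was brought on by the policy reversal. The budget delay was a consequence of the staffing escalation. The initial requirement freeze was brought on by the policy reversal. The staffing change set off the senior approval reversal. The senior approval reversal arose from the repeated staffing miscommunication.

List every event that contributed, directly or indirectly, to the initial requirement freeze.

the budget delay, the cross-team staffing cut, the informal budget reversal, the last-minute morale turnover, the morale delay, the policy reversal, the staffing escalation, the unexpected hiring escalation

Immediate causes of the initial requirement freeze: the policy reversal, the cross-team staffing cut.
Further upstream: the unexpected hiring escalation, the staffing escalation, the budget delay, the last-minute morale turnover, the informal budget reversal, the morale delay.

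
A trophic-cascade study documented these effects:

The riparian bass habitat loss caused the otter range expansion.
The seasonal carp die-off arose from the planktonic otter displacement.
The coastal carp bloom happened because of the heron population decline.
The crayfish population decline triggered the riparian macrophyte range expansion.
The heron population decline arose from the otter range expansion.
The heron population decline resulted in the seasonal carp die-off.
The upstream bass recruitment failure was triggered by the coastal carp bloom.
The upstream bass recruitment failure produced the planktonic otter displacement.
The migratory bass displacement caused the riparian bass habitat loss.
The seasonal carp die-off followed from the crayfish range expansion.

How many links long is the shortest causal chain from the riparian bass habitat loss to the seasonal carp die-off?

Shortest chain: the riparian bass habitat loss → the otter range expansion → the heron population decline → the seasonal carp die-off.

3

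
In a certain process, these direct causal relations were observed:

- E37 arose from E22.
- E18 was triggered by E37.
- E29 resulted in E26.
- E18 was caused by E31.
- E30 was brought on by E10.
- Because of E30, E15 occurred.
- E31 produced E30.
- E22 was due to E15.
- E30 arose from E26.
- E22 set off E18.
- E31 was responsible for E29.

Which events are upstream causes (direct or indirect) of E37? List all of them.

E10, E15, E22, E26, E29, E30, E31

Immediate cause of E37: E22.
Further upstream: E10, E31, E29, E26, E30, E15.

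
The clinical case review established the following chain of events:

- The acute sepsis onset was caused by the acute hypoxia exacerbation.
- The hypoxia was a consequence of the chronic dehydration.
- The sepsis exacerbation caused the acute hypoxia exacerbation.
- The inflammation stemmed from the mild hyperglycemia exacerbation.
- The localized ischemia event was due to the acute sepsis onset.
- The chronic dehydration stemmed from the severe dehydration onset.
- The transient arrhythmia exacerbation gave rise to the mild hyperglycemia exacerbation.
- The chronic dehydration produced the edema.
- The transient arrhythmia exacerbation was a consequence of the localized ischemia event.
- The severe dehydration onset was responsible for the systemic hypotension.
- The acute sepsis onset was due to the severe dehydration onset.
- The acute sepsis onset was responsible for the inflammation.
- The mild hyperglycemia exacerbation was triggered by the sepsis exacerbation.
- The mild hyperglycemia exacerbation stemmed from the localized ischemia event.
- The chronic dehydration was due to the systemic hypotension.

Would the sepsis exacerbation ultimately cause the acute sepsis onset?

Yes

There is a causal chain: the sepsis exacerbation → the acute hypoxia exacerbation → the acute sepsis onset.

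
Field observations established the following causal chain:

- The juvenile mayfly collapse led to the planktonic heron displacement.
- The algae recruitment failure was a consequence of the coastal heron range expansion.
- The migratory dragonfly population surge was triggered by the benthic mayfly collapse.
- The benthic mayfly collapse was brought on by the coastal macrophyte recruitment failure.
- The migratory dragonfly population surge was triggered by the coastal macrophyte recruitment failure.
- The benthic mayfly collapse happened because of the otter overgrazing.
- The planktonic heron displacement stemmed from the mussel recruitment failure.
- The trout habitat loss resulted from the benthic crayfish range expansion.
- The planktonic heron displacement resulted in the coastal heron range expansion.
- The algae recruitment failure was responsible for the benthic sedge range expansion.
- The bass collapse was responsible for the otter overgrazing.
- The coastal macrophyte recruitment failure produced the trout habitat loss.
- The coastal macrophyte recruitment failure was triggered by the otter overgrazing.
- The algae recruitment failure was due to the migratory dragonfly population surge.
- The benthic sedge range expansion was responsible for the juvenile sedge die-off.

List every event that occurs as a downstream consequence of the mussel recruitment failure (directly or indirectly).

the algae recruitment failure, the benthic sedge range expansion, the coastal heron range expansion, the juvenile sedge die-off, the planktonic heron displacement

Direct effects: the planktonic heron displacement.
2 steps out: the coastal heron range expansion.
3 steps out: the algae recruitment failure.
4 steps out: the benthic sedge range expansion.
5 steps out: the juvenile sedge die-off.
Not reachable from it: the bass collapse, the otter overgrazing, the coastal macrophyte recruitment failure, the benthic crayfish range expansion, the juvenile mayfly collapse, the benthic mayfly collapse, the migratory dragonfly population surge, the trout habitat loss.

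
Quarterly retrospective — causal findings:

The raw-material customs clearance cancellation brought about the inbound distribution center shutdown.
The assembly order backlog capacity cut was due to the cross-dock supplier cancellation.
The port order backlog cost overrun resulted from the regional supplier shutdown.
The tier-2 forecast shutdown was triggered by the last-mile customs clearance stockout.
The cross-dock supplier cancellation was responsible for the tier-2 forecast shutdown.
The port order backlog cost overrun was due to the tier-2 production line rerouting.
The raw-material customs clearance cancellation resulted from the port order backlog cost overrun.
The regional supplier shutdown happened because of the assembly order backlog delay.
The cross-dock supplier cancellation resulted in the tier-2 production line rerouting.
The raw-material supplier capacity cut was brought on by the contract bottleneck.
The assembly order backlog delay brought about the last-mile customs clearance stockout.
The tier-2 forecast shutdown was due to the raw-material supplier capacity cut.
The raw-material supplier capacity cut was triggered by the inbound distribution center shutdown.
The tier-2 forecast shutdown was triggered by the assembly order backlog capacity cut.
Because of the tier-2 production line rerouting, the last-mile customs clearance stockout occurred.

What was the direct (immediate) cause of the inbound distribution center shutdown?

Upstream contributors include the cross-dock supplier cancellation, the tier-2 production line rerouting, the assembly order backlog delay, the regional supplier shutdown, the port order backlog cost overrun, but only the raw-material customs clearance cancellation feeds directly into the inbound distribution center shutdown.

the raw-material customs clearance cancellation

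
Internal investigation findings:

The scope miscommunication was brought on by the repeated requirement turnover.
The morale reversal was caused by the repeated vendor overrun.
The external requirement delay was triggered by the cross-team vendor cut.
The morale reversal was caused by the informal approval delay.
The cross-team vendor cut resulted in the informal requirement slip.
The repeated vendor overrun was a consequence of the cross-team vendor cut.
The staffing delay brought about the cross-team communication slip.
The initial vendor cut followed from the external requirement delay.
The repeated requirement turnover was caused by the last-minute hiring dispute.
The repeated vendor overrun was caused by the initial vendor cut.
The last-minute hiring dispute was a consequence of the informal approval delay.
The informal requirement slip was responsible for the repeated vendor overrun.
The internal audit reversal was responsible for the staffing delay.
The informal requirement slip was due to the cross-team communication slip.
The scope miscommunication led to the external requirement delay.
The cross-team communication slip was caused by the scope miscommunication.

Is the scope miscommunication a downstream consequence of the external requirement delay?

No

The external requirement delay leads to the initial vendor cut, the repeated vendor overrun, the morale reversal; the scope miscommunication is not among them.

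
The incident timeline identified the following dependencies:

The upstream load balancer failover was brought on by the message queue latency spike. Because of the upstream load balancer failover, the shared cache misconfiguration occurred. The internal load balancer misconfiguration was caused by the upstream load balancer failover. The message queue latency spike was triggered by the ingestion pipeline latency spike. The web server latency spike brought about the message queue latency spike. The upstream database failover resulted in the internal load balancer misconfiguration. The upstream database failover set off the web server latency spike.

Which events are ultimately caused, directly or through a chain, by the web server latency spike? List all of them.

the internal load balancer misconfiguration, the message queue latency spike, the shared cache misconfiguration, the upstream load balancer failover

Direct effects: the message queue latency spike.
2 steps out: the upstream load balancer failover.
3 steps out: the internal load balancer misconfiguration, the shared cache misconfiguration.
Not reachable from it: the upstream database failover, the ingestion pipeline latency spike.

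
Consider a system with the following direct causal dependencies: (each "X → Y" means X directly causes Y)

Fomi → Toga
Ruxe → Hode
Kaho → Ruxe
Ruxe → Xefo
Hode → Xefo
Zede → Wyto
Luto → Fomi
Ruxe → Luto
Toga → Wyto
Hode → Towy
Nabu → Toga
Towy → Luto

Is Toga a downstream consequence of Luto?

Yes

There is a causal chain: Luto → Fomi → Toga.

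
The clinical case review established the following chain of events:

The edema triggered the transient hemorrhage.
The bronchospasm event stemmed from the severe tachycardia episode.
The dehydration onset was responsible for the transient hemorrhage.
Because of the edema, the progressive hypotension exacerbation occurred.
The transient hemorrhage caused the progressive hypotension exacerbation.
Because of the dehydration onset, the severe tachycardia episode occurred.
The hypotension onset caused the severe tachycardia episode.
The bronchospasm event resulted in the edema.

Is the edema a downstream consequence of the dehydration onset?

There is a causal chain: the dehydration onset → the severe tachycardia episode → the bronchospasm event → the edema.

Yes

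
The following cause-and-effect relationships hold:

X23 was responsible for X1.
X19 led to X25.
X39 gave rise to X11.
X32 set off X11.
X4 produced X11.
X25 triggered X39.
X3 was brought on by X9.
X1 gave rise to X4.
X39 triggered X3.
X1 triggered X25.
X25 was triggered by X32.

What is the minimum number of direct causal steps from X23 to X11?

3

Shortest chain: X23 → X1 → X4 → X11.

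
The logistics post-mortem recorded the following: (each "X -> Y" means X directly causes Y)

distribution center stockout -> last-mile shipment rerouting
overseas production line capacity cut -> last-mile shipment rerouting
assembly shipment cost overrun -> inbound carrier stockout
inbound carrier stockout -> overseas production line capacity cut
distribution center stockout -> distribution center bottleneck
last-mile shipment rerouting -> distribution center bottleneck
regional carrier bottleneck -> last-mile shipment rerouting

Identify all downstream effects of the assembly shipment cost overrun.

the distribution center bottleneck, the inbound carrier stockout, the last-mile shipment rerouting, the overseas production line capacity cut

Direct effects: the inbound carrier stockout.
2 steps out: the overseas production line capacity cut.
3 steps out: the last-mile shipment rerouting.
4 steps out: the distribution center bottleneck.
Not reachable from it: the regional carrier bottleneck, the distribution center stockout.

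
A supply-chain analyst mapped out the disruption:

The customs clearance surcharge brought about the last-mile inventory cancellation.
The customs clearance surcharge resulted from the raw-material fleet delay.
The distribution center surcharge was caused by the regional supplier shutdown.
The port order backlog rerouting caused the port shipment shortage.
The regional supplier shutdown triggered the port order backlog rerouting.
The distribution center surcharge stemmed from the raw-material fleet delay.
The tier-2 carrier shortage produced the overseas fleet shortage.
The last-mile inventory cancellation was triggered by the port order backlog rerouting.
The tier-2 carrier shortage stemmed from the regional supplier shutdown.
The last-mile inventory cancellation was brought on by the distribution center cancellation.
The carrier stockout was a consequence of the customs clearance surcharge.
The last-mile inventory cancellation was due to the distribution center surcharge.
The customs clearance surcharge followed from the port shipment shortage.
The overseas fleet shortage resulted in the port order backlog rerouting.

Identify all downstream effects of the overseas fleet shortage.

Direct effects: the port order backlog rerouting.
2 steps out: the port shipment shortage, the last-mile inventory cancellation.
3 steps out: the customs clearance surcharge.
4 steps out: the carrier stockout.
Not reachable from it: the regional supplier shutdown, the tier-2 carrier shortage, the raw-material fleet delay, the distribution center surcharge, the distribution center cancellation.

the carrier stockout, the customs clearance surcharge, the last-mile inventory cancellation, the port order backlog rerouting, the port shipment shortage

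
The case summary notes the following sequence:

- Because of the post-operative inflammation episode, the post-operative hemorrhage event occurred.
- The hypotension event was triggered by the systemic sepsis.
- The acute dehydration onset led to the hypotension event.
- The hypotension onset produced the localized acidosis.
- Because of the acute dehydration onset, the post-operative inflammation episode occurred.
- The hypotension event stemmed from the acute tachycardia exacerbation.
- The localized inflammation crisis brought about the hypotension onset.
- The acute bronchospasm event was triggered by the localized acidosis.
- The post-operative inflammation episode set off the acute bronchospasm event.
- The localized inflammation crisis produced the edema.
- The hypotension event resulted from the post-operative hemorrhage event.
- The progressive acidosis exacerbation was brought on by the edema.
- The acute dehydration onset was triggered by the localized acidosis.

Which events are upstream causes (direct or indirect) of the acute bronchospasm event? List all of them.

the acute dehydration onset, the hypotension onset, the localized acidosis, the localized inflammation crisis, the post-operative inflammation episode

Immediate causes of the acute bronchospasm event: the localized acidosis, the post-operative inflammation episode.
Further upstream: the localized inflammation crisis, the hypotension onset, the acute dehydration onset.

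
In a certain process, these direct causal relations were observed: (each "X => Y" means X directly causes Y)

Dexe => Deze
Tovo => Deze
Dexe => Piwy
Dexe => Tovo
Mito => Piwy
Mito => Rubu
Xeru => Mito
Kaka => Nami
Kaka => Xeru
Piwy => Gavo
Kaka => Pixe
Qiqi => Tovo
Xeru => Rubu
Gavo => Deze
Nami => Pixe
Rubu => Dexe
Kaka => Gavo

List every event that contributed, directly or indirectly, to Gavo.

Immediate causes of Gavo: Kaka, Piwy.
Further upstream: Xeru, Mito, Rubu, Dexe.

Dexe, Kaka, Mito, Piwy, Rubu, Xeru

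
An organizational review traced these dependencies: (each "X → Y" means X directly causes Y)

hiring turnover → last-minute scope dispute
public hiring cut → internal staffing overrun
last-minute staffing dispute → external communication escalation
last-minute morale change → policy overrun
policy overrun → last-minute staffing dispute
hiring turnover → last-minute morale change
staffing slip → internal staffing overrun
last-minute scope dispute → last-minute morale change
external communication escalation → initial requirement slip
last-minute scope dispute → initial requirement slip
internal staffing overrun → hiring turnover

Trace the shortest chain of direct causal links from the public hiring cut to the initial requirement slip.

the public hiring cut → the internal staffing overrun → the hiring turnover → the last-minute scope dispute → the initial requirement slip

the public hiring cut → the internal staffing overrun
the internal staffing overrun → the hiring turnover
the hiring turnover → the last-minute scope dispute
the last-minute scope dispute → the initial requirement slip
Length: 4 steps.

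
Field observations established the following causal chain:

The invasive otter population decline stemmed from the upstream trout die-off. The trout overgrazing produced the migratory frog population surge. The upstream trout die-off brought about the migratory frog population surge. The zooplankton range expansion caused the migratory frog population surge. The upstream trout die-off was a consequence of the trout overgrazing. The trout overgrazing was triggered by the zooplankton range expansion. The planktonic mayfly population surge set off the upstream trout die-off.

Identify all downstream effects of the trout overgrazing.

the invasive otter population decline, the migratory frog population surge, the upstream trout die-off

Direct effects: the upstream trout die-off, the migratory frog population surge.
2 steps out: the invasive otter population decline.
Not reachable from it: the zooplankton range expansion, the planktonic mayfly population surge.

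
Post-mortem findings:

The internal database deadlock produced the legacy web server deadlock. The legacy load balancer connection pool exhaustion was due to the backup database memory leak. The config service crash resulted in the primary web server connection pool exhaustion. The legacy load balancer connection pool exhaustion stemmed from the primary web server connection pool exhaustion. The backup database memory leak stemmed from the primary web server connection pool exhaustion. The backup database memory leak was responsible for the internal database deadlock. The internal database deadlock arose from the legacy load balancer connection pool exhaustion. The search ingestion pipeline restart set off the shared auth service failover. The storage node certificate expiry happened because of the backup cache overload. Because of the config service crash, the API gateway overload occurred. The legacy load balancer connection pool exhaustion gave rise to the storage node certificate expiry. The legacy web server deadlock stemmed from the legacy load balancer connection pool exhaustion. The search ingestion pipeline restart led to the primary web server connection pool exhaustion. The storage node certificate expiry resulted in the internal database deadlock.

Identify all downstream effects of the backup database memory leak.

Direct effects: the legacy load balancer connection pool exhaustion, the internal database deadlock.
2 steps out: the storage node certificate expiry, the legacy web server deadlock.
Not reachable from it: the search ingestion pipeline restart, the backup cache overload, the shared auth service failover, the config service crash, the primary web server connection pool exhaustion, the API gateway overload.

the internal database deadlock, the legacy load balancer connection pool exhaustion, the legacy web server deadlock, the storage node certificate expiry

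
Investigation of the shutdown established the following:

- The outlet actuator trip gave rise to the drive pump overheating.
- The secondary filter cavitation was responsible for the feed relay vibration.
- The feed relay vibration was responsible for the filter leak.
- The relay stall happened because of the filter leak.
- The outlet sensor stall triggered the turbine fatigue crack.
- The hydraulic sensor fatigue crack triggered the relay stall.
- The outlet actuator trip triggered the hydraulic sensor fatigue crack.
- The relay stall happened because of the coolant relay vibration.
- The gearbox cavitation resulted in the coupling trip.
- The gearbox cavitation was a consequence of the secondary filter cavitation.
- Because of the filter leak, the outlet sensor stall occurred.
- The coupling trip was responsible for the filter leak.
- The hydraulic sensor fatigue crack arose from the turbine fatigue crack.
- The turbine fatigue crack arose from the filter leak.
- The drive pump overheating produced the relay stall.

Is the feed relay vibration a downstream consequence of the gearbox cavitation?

No

The gearbox cavitation leads to the coupling trip, the filter leak, the outlet sensor stall, the turbine fatigue crack, the hydraulic sensor fatigue crack, the relay stall; the feed relay vibration is not among them.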